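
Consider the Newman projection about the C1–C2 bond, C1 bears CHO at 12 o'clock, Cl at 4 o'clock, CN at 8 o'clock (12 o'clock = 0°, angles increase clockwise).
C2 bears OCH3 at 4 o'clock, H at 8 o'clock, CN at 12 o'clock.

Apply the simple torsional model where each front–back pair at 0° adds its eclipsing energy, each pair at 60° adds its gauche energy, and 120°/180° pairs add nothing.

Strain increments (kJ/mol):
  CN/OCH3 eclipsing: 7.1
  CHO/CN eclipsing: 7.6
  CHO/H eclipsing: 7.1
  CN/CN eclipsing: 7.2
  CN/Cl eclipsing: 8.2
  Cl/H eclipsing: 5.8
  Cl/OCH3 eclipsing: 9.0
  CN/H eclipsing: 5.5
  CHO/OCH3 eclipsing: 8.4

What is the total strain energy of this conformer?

22.1 kJ/mol

This conformer (eclipsed): CHO–CN eclipsed, Cl–OCH3 eclipsed, CN–H eclipsed; 7.6 + 9.0 + 5.5 = 22.1 kJ/mol.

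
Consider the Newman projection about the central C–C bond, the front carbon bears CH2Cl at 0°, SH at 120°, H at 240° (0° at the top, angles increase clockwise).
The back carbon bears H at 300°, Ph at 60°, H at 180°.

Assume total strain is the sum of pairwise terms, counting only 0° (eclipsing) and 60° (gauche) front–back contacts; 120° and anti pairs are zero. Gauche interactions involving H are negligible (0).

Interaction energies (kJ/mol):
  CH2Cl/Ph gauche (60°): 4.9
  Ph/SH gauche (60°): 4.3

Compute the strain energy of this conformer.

This conformer (staggered): CH2Cl–Ph gauche, SH–Ph gauche; 4.9 + 4.3 = 9.2 kJ/mol.

9.2 kJ/mol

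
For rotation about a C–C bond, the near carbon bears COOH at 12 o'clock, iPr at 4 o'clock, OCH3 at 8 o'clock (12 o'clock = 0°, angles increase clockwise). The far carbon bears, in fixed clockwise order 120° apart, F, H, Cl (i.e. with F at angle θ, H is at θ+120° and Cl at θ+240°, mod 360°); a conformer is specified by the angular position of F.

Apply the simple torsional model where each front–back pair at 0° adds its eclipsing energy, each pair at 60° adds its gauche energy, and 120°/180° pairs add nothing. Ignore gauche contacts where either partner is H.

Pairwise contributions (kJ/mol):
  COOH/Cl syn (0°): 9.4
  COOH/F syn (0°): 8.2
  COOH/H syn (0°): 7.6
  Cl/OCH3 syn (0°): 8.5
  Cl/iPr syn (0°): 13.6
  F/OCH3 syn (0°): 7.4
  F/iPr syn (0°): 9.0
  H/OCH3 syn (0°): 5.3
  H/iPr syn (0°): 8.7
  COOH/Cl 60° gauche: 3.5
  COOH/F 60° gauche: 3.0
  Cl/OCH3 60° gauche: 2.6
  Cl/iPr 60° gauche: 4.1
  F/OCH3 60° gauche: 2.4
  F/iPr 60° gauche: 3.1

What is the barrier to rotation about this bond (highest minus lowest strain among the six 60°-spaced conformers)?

F at 0° (eclipsed): COOH(0°)/F(0°) eclipsed 8.2; iPr(120°)/H(120°) eclipsed 8.7; OCH3(240°)/Cl(240°) eclipsed 8.5 → 25.4 kJ/mol.
F at 60° (staggered): COOH(0°)/F(60°) gauche 3.0; COOH(0°)/Cl(300°) gauche 3.5; iPr(120°)/F(60°) gauche 3.1; OCH3(240°)/Cl(300°) gauche 2.6 → 12.2 kJ/mol.
F at 120° (eclipsed): COOH(0°)/Cl(0°) eclipsed 9.4; iPr(120°)/F(120°) eclipsed 9.0; OCH3(240°)/H(240°) eclipsed 5.3 → 23.7 kJ/mol.
F at 180° (staggered): COOH(0°)/Cl(60°) gauche 3.5; iPr(120°)/F(180°) gauche 3.1; iPr(120°)/Cl(60°) gauche 4.1; OCH3(240°)/F(180°) gauche 2.4 → 13.1 kJ/mol.
F at 240° (eclipsed): COOH(0°)/H(0°) eclipsed 7.6; iPr(120°)/Cl(120°) eclipsed 13.6; OCH3(240°)/F(240°) eclipsed 7.4 → 28.6 kJ/mol.
F at 300° (staggered): COOH(0°)/F(300°) gauche 3.0; iPr(120°)/Cl(180°) gauche 4.1; OCH3(240°)/F(300°) gauche 2.4; OCH3(240°)/Cl(180°) gauche 2.6 → 12.1 kJ/mol.
Max at 240° (28.6 kJ/mol), min at 300° (12.1 kJ/mol); barrier = 16.5 kJ/mol.

16.5 kJ/mol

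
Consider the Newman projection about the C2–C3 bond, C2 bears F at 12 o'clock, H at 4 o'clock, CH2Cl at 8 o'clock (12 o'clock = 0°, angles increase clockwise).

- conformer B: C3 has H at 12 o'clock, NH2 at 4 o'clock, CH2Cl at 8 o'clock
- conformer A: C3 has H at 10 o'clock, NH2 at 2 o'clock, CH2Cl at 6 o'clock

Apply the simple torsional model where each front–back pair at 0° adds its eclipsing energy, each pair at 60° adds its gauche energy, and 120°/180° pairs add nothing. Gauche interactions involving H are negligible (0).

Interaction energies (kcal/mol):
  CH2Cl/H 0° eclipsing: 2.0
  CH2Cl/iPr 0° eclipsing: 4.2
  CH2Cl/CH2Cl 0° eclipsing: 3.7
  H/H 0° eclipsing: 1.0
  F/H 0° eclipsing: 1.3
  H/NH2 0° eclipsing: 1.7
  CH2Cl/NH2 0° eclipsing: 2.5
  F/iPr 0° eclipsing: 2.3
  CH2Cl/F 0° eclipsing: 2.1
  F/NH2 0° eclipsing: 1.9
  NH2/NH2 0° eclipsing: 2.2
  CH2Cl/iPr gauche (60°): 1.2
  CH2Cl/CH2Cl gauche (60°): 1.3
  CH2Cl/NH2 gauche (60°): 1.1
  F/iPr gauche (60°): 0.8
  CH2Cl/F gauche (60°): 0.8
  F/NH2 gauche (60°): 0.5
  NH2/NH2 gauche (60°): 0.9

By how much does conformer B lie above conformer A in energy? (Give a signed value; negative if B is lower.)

+4.9 kcal/mol

B (eclipsed): F–H eclipsed, H–NH2 eclipsed, CH2Cl–CH2Cl eclipsed; 1.3 + 1.7 + 3.7 = 6.7 kcal/mol.
A (staggered): F–NH2 gauche, CH2Cl–CH2Cl gauche; 0.5 + 1.3 = 1.8 kcal/mol.
E(B) − E(A) = 6.7 − 1.8 = +4.9 kcal/mol.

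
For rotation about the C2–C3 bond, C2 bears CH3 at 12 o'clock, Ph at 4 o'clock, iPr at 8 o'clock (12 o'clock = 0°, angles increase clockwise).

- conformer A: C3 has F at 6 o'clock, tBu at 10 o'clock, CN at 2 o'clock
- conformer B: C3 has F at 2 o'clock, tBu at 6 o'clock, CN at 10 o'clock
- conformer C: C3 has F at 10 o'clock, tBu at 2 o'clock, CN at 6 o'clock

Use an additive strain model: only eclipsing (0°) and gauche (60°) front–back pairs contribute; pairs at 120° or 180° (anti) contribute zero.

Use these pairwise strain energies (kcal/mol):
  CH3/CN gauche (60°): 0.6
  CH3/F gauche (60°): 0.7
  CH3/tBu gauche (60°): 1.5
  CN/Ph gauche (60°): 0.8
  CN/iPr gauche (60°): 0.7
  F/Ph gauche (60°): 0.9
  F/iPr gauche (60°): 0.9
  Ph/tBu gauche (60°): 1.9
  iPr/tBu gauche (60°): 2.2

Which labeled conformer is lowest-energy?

C

A (staggered): CH3–tBu gauche, CH3–CN gauche, Ph–F gauche, Ph–CN gauche, iPr–F gauche, iPr–tBu gauche; 1.5 + 0.6 + 0.9 + 0.8 + 0.9 + 2.2 = 6.9 kcal/mol.
B (staggered): CH3–F gauche, CH3–CN gauche, Ph–F gauche, Ph–tBu gauche, iPr–tBu gauche, iPr–CN gauche; 0.7 + 0.6 + 0.9 + 1.9 + 2.2 + 0.7 = 7.0 kcal/mol.
C (staggered): CH3–F gauche, CH3–tBu gauche, Ph–tBu gauche, Ph–CN gauche, iPr–F gauche, iPr–CN gauche; 0.7 + 1.5 + 1.9 + 0.8 + 0.9 + 0.7 = 6.5 kcal/mol.
C has the lowest total (6.5 kcal/mol).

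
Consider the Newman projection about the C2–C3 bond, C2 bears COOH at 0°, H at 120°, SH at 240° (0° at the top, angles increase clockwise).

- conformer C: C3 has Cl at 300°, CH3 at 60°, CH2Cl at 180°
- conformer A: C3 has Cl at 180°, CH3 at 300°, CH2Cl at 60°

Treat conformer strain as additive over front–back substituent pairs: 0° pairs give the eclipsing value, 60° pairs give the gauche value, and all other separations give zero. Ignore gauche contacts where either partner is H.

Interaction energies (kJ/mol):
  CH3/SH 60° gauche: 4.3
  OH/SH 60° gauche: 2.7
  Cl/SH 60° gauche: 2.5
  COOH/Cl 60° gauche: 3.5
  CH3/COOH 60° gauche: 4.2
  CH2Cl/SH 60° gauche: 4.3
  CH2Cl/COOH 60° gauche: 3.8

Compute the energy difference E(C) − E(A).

C (staggered): COOH–Cl gauche, COOH–CH3 gauche, SH–Cl gauche, SH–CH2Cl gauche; 3.5 + 4.2 + 2.5 + 4.3 = 14.5 kJ/mol.
A (staggered): COOH–CH3 gauche, COOH–CH2Cl gauche, SH–Cl gauche, SH–CH3 gauche; 4.2 + 3.8 + 2.5 + 4.3 = 14.8 kJ/mol.
E(C) − E(A) = 14.5 − 14.8 = -0.3 kJ/mol.

-0.3 kJ/mol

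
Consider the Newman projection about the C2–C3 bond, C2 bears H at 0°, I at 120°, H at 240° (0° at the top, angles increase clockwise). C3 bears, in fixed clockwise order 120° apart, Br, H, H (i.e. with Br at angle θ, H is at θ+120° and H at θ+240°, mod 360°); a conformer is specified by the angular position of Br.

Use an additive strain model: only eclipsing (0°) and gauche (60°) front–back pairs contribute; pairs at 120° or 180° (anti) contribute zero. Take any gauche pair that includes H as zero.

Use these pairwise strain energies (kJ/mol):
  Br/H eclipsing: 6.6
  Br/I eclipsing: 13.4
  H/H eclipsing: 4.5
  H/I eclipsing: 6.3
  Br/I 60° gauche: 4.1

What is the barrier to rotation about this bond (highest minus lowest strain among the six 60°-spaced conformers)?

Br at 0° (eclipsed): H–Br eclipsed, I–H eclipsed, H–H eclipsed; 6.6 + 6.3 + 4.5 = 17.4 kJ/mol.
Br at 60° (staggered): I–Br gauche; 4.1 = 4.1 kJ/mol.
Br at 120° (eclipsed): H–H eclipsed, I–Br eclipsed, H–H eclipsed; 4.5 + 13.4 + 4.5 = 22.4 kJ/mol.
Br at 180° (staggered): I–Br gauche; 4.1 = 4.1 kJ/mol.
Br at 240° (eclipsed): H–H eclipsed, I–H eclipsed, H–Br eclipsed; 4.5 + 6.3 + 6.6 = 17.4 kJ/mol.
Br at 300° (staggered): no non-H gauche contacts → 0.0 kJ/mol.
Max at 120° (22.4 kJ/mol), min at 300° (0.0 kJ/mol); barrier = 22.4 kJ/mol.

22.4 kJ/mol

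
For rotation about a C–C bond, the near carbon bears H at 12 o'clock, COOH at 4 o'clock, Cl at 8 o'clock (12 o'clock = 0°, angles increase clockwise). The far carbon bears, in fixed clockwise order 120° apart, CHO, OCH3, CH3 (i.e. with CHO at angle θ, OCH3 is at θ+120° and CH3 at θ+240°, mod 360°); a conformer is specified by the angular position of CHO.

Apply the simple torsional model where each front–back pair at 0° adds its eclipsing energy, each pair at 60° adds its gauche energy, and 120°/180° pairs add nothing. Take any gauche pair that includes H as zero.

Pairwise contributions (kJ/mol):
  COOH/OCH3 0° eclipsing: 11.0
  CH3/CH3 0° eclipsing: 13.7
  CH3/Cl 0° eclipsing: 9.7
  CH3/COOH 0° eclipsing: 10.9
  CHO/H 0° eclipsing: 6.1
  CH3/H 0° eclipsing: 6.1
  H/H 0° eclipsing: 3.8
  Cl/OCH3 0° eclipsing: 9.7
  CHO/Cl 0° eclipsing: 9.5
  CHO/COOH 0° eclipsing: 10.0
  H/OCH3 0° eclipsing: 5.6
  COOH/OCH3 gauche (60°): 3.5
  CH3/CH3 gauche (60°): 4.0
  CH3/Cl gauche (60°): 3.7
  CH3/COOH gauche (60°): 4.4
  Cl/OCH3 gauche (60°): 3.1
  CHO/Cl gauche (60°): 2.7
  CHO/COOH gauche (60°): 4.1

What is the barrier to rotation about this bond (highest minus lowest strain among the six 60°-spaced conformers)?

12.5 kJ/mol

CHO at 0° is eclipsed. H at 0° is eclipsed with CHO at 0° (6.1); COOH at 120° is eclipsed with OCH3 at 120° (11.0); Cl at 240° is eclipsed with CH3 at 240° (9.7). Total 26.8 kJ/mol.
CHO at 60° is staggered. COOH at 120° is gauche with CHO at 60° (4.1); COOH at 120° is gauche with OCH3 at 180° (3.5); Cl at 240° is gauche with OCH3 at 180° (3.1); Cl at 240° is gauche with CH3 at 300° (3.7). Total 14.4 kJ/mol.
CHO at 120° is eclipsed. H at 0° is eclipsed with CH3 at 0° (6.1); COOH at 120° is eclipsed with CHO at 120° (10.0); Cl at 240° is eclipsed with OCH3 at 240° (9.7). Total 25.8 kJ/mol.
CHO at 180° is staggered. COOH at 120° is gauche with CHO at 180° (4.1); COOH at 120° is gauche with CH3 at 60° (4.4); Cl at 240° is gauche with CHO at 180° (2.7); Cl at 240° is gauche with OCH3 at 300° (3.1). Total 14.3 kJ/mol.
CHO at 240° is eclipsed. H at 0° is eclipsed with OCH3 at 0° (5.6); COOH at 120° is eclipsed with CH3 at 120° (10.9); Cl at 240° is eclipsed with CHO at 240° (9.5). Total 26.0 kJ/mol.
CHO at 300° is staggered. COOH at 120° is gauche with OCH3 at 60° (3.5); COOH at 120° is gauche with CH3 at 180° (4.4); Cl at 240° is gauche with CHO at 300° (2.7); Cl at 240° is gauche with CH3 at 180° (3.7). Total 14.3 kJ/mol.
Max at 0° (26.8 kJ/mol), min at 180° (14.3 kJ/mol); barrier = 12.5 kJ/mol.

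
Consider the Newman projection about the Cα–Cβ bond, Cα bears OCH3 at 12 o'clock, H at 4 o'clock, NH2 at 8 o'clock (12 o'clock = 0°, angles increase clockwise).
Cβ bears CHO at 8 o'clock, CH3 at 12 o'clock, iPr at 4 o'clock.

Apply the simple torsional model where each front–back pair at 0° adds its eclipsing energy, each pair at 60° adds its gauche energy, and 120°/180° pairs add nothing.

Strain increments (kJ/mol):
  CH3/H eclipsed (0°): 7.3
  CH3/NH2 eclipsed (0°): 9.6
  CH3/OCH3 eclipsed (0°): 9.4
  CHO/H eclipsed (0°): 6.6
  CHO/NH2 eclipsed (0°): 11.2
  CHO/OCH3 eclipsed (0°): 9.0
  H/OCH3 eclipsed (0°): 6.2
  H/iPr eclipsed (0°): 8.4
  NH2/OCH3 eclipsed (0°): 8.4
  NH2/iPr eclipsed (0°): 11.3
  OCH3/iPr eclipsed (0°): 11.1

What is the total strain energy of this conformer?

29.0 kJ/mol

This conformer (eclipsed): OCH3(0°)/CH3(0°) eclipsed 9.4; H(120°)/iPr(120°) eclipsed 8.4; NH2(240°)/CHO(240°) eclipsed 11.2 → 29.0 kJ/mol.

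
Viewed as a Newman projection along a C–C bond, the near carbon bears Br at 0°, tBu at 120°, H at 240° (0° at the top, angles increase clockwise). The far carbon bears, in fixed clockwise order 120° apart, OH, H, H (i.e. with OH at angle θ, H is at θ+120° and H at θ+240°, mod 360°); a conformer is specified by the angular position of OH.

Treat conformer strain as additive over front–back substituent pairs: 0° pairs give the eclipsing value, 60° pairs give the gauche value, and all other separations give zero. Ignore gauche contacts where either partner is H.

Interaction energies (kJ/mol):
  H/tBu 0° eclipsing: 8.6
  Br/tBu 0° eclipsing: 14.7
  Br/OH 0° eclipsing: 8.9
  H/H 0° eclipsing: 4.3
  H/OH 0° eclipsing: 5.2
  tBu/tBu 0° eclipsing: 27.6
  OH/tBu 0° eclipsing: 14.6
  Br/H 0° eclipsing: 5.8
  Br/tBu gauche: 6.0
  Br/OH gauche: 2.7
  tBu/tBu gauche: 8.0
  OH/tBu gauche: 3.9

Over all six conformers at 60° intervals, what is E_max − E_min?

22.0 kJ/mol

OH at 0° (eclipsed): Br(0°)/OH(0°) eclipsed 8.9; tBu(120°)/H(120°) eclipsed 8.6; H(240°)/H(240°) eclipsed 4.3 → 21.8 kJ/mol.
OH at 60° (staggered): Br(0°)/OH(60°) gauche 2.7; tBu(120°)/OH(60°) gauche 3.9 → 6.6 kJ/mol.
OH at 120° (eclipsed): Br(0°)/H(0°) eclipsed 5.8; tBu(120°)/OH(120°) eclipsed 14.6; H(240°)/H(240°) eclipsed 4.3 → 24.7 kJ/mol.
OH at 180° (staggered): tBu(120°)/OH(180°) gauche 3.9 → 3.9 kJ/mol.
OH at 240° (eclipsed): Br(0°)/H(0°) eclipsed 5.8; tBu(120°)/H(120°) eclipsed 8.6; H(240°)/OH(240°) eclipsed 5.2 → 19.6 kJ/mol.
OH at 300° (staggered): Br(0°)/OH(300°) gauche 2.7 → 2.7 kJ/mol.
Max at 120° (24.7 kJ/mol), min at 300° (2.7 kJ/mol); barrier = 22.0 kJ/mol.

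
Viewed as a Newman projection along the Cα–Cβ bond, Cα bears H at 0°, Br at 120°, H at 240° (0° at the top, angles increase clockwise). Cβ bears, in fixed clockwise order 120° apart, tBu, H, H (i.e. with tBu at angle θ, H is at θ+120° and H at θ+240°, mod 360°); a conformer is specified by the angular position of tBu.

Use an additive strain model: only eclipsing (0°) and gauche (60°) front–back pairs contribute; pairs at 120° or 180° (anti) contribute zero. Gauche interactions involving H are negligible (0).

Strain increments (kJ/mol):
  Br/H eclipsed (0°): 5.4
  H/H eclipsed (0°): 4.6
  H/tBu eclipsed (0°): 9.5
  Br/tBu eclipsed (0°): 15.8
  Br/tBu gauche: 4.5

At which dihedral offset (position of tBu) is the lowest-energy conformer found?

tBu at 0° (eclipsed): H(0°)/tBu(0°) eclipsed 9.5; Br(120°)/H(120°) eclipsed 5.4; H(240°)/H(240°) eclipsed 4.6 → 19.5 kJ/mol.
tBu at 60° (staggered): Br(120°)/tBu(60°) gauche 4.5 → 4.5 kJ/mol.
tBu at 120° (eclipsed): H(0°)/H(0°) eclipsed 4.6; Br(120°)/tBu(120°) eclipsed 15.8; H(240°)/H(240°) eclipsed 4.6 → 25.0 kJ/mol.
tBu at 180° (staggered): Br(120°)/tBu(180°) gauche 4.5 → 4.5 kJ/mol.
tBu at 240° (eclipsed): H(0°)/H(0°) eclipsed 4.6; Br(120°)/H(120°) eclipsed 5.4; H(240°)/tBu(240°) eclipsed 9.5 → 19.5 kJ/mol.
tBu at 300° (staggered): no non-H gauche contacts → 0.0 kJ/mol.
The minimum (0.0 kJ/mol) occurs with tBu at 300°.

300°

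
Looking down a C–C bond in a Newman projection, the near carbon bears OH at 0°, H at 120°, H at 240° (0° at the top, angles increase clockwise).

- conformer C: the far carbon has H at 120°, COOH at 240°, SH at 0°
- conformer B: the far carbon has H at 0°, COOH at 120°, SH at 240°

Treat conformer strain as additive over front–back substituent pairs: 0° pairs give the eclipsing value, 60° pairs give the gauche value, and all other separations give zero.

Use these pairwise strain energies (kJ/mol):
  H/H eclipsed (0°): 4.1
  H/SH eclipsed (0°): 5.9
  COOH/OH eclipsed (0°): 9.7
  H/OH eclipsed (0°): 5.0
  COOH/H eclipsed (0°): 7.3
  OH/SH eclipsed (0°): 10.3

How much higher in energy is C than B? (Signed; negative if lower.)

+3.5 kJ/mol

C (eclipsed): OH–SH eclipsed, H–H eclipsed, H–COOH eclipsed; 10.3 + 4.1 + 7.3 = 21.7 kJ/mol.
B (eclipsed): OH–H eclipsed, H–COOH eclipsed, H–SH eclipsed; 5.0 + 7.3 + 5.9 = 18.2 kJ/mol.
E(C) − E(B) = 21.7 − 18.2 = +3.5 kJ/mol.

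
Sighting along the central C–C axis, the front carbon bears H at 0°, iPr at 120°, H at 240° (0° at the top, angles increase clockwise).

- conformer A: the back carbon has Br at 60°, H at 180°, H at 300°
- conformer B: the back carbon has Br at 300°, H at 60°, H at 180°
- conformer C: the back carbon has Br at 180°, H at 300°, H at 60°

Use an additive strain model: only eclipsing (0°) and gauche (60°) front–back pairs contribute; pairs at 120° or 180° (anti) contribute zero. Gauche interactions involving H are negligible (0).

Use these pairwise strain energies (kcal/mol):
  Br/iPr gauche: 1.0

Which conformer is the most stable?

A (staggered): iPr(120°)/Br(60°) gauche 1.0 → 1.0 kcal/mol.
B (staggered): no non-H gauche contacts → 0.0 kcal/mol.
C (staggered): iPr(120°)/Br(180°) gauche 1.0 → 1.0 kcal/mol.
B has the lowest total (0.0 kcal/mol).

B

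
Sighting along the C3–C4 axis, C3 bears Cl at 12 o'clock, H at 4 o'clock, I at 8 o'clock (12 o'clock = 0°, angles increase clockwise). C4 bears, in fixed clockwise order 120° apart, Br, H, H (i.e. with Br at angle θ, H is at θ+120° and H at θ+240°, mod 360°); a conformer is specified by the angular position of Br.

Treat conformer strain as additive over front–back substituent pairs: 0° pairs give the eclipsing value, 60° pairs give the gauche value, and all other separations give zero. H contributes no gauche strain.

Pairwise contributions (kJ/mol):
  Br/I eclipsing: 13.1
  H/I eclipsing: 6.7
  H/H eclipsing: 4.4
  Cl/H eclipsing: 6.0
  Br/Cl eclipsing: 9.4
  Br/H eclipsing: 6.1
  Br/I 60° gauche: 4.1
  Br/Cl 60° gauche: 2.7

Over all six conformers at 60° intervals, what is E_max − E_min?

20.8 kJ/mol

Br at 0° is eclipsed. Cl at 0° is eclipsed with Br at 0° (9.4); H at 120° is eclipsed with H at 120° (4.4); I at 240° is eclipsed with H at 240° (6.7). Total 20.5 kJ/mol.
Br at 60° is staggered. Cl at 0° is gauche with Br at 60° (2.7). Total 2.7 kJ/mol.
Br at 120° is eclipsed. Cl at 0° is eclipsed with H at 0° (6.0); H at 120° is eclipsed with Br at 120° (6.1); I at 240° is eclipsed with H at 240° (6.7). Total 18.8 kJ/mol.
Br at 180° is staggered. I at 240° is gauche with Br at 180° (4.1). Total 4.1 kJ/mol.
Br at 240° is eclipsed. Cl at 0° is eclipsed with H at 0° (6.0); H at 120° is eclipsed with H at 120° (4.4); I at 240° is eclipsed with Br at 240° (13.1). Total 23.5 kJ/mol.
Br at 300° is staggered. Cl at 0° is gauche with Br at 300° (2.7); I at 240° is gauche with Br at 300° (4.1). Total 6.8 kJ/mol.
Max at 240° (23.5 kJ/mol), min at 60° (2.7 kJ/mol); barrier = 20.8 kJ/mol.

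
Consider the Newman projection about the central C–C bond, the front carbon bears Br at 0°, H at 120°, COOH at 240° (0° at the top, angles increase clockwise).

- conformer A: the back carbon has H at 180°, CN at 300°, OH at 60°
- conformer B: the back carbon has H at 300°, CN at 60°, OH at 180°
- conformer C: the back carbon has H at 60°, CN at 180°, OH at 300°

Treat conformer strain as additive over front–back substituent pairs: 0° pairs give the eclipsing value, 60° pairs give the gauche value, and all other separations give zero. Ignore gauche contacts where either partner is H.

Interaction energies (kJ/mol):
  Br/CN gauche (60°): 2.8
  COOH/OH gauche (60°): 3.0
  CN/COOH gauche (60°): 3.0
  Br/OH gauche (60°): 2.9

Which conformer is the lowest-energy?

A (staggered): Br(0°)/CN(300°) gauche 2.8; Br(0°)/OH(60°) gauche 2.9; COOH(240°)/CN(300°) gauche 3.0 → 8.7 kJ/mol.
B (staggered): Br(0°)/CN(60°) gauche 2.8; COOH(240°)/OH(180°) gauche 3.0 → 5.8 kJ/mol.
C (staggered): Br(0°)/OH(300°) gauche 2.9; COOH(240°)/CN(180°) gauche 3.0; COOH(240°)/OH(300°) gauche 3.0 → 8.9 kJ/mol.
B has the lowest total (5.8 kJ/mol).

B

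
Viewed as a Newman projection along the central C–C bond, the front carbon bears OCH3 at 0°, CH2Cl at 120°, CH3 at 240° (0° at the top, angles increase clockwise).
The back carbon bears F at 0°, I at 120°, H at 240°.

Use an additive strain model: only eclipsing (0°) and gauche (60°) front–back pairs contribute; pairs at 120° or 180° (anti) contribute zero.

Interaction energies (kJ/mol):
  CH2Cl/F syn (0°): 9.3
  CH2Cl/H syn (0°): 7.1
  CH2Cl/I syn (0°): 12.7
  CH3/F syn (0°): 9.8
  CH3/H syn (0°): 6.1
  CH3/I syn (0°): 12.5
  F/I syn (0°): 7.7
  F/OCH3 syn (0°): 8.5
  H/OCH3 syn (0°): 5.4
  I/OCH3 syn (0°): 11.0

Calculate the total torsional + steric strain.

27.3 kJ/mol

This conformer (eclipsed): OCH3–F eclipsed, CH2Cl–I eclipsed, CH3–H eclipsed; 8.5 + 12.7 + 6.1 = 27.3 kJ/mol.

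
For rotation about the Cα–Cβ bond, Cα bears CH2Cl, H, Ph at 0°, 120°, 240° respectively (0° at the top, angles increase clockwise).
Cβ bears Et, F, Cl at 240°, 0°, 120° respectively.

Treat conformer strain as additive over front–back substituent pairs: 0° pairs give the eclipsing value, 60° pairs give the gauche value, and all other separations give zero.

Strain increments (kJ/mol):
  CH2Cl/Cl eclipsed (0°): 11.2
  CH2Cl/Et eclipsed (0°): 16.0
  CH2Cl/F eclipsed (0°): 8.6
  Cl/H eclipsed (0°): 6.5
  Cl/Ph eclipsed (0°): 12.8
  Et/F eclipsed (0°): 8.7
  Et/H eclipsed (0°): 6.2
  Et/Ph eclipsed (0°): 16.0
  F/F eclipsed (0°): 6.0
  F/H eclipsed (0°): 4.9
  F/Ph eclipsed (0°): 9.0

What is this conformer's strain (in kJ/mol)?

This conformer is eclipsed. CH2Cl at 0° is eclipsed with F at 0° (8.6); H at 120° is eclipsed with Cl at 120° (6.5); Ph at 240° is eclipsed with Et at 240° (16.0). Total 31.1 kJ/mol.

31.1 kJ/mol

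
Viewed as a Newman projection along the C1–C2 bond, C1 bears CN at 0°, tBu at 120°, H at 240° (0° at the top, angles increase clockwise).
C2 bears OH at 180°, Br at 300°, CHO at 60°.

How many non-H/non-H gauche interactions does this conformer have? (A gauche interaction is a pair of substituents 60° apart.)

Non-H gauche pairs: CN(0°)/Br(300°); CN(0°)/CHO(60°); tBu(120°)/OH(180°); tBu(120°)/CHO(60°) — 4 interactions.

4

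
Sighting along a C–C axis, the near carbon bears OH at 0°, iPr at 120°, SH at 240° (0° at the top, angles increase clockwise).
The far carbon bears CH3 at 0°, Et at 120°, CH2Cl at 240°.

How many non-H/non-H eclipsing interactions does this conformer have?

Non-H eclipsing pairs: OH(0°)/CH3(0°); iPr(120°)/Et(120°); SH(240°)/CH2Cl(240°) — 3 interactions.

3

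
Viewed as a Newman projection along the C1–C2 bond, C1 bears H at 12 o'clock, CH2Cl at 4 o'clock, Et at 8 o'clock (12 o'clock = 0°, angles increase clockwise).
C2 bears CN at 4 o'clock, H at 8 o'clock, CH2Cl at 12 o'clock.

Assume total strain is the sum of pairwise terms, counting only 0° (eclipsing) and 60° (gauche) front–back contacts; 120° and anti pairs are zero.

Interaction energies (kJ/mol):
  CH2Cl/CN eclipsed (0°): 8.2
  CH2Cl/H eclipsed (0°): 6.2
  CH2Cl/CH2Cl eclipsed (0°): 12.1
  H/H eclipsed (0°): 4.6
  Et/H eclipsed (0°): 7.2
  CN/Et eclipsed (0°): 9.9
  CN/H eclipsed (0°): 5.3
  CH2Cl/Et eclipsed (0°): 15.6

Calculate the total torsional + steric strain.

21.6 kJ/mol

This conformer (eclipsed): H–CH2Cl eclipsed, CH2Cl–CN eclipsed, Et–H eclipsed; 6.2 + 8.2 + 7.2 = 21.6 kJ/mol.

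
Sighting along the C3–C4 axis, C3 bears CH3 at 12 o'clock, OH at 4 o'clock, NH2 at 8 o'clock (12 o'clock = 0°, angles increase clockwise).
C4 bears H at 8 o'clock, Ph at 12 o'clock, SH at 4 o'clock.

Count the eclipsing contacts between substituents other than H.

2

Non-H eclipsing pairs: CH3(0°)/Ph(0°); OH(120°)/SH(120°) — 2 interactions.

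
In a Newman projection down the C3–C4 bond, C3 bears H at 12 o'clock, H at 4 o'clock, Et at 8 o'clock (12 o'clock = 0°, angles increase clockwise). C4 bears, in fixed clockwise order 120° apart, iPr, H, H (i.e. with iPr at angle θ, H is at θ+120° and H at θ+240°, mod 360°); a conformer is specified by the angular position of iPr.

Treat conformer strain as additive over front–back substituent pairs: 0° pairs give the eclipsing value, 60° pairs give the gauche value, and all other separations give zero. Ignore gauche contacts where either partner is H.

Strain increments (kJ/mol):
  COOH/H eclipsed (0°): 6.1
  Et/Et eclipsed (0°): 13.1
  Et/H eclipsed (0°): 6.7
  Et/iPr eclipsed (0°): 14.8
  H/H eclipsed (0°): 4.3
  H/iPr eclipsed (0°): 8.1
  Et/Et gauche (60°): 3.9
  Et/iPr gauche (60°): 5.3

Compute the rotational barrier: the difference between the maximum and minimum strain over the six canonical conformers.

23.4 kJ/mol

iPr at 0° (eclipsed): H–iPr eclipsed, H–H eclipsed, Et–H eclipsed; 8.1 + 4.3 + 6.7 = 19.1 kJ/mol.
iPr at 60° (staggered): no non-H gauche contacts → 0.0 kJ/mol.
iPr at 120° (eclipsed): H–H eclipsed, H–iPr eclipsed, Et–H eclipsed; 4.3 + 8.1 + 6.7 = 19.1 kJ/mol.
iPr at 180° (staggered): Et–iPr gauche; 5.3 = 5.3 kJ/mol.
iPr at 240° (eclipsed): H–H eclipsed, H–H eclipsed, Et–iPr eclipsed; 4.3 + 4.3 + 14.8 = 23.4 kJ/mol.
iPr at 300° (staggered): Et–iPr gauche; 5.3 = 5.3 kJ/mol.
Max at 240° (23.4 kJ/mol), min at 60° (0.0 kJ/mol); barrier = 23.4 kJ/mol.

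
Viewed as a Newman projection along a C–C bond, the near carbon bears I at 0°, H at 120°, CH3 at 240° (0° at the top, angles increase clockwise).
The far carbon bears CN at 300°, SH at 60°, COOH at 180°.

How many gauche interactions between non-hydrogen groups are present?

Non-H gauche pairs: I(0°)/CN(300°); I(0°)/SH(60°); CH3(240°)/CN(300°); CH3(240°)/COOH(180°) — 4 interactions.

4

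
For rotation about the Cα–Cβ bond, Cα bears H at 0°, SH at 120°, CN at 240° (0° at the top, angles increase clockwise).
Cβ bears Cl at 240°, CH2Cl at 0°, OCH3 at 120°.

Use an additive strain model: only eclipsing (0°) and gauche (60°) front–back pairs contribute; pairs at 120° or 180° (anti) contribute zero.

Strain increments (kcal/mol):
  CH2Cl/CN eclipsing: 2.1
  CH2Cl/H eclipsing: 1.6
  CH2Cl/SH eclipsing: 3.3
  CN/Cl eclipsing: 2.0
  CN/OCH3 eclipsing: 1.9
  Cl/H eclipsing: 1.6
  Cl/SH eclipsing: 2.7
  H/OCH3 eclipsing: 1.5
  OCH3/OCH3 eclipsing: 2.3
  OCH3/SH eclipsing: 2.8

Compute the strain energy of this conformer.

6.4 kcal/mol

This conformer (eclipsed): H(0°)/CH2Cl(0°) eclipsed 1.6; SH(120°)/OCH3(120°) eclipsed 2.8; CN(240°)/Cl(240°) eclipsed 2.0 → 6.4 kcal/mol.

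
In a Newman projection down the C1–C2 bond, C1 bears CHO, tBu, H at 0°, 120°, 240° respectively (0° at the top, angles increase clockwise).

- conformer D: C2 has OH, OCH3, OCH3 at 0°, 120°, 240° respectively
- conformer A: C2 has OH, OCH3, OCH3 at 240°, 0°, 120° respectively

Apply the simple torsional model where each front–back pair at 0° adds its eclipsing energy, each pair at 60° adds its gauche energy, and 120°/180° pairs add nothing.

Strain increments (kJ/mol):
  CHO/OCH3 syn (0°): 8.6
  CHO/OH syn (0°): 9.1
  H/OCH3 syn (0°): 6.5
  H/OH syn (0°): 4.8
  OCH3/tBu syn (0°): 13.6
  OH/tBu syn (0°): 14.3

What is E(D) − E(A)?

D (eclipsed): CHO–OH eclipsed, tBu–OCH3 eclipsed, H–OCH3 eclipsed; 9.1 + 13.6 + 6.5 = 29.2 kJ/mol.
A (eclipsed): CHO–OCH3 eclipsed, tBu–OCH3 eclipsed, H–OH eclipsed; 8.6 + 13.6 + 4.8 = 27.0 kJ/mol.
E(D) − E(A) = 29.2 − 27.0 = +2.2 kJ/mol.

+2.2 kJ/mol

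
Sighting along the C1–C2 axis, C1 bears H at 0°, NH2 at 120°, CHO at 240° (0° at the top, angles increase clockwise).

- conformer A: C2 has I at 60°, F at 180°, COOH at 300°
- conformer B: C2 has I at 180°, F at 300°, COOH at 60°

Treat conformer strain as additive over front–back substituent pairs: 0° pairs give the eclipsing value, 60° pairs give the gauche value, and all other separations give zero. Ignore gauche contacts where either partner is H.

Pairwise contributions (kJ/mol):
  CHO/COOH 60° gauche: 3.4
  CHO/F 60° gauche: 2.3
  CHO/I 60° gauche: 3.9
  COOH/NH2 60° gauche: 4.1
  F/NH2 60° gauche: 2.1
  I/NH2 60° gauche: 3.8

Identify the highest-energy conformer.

A is staggered. NH2 at 120° is gauche with I at 60° (3.8); NH2 at 120° is gauche with F at 180° (2.1); CHO at 240° is gauche with F at 180° (2.3); CHO at 240° is gauche with COOH at 300° (3.4). Total 11.6 kJ/mol.
B is staggered. NH2 at 120° is gauche with I at 180° (3.8); NH2 at 120° is gauche with COOH at 60° (4.1); CHO at 240° is gauche with I at 180° (3.9); CHO at 240° is gauche with F at 300° (2.3). Total 14.1 kJ/mol.
B has the highest total (14.1 kJ/mol).

B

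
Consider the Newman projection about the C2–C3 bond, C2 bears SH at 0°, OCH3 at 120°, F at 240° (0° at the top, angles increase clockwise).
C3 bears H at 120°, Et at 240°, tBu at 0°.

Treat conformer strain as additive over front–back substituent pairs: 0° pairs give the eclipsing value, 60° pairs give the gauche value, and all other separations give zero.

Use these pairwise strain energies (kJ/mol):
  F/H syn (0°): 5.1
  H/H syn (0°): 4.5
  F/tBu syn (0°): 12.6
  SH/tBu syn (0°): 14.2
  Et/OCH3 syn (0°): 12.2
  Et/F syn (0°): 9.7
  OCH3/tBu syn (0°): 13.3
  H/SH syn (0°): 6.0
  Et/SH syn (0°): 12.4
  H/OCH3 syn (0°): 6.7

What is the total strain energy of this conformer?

30.6 kJ/mol

This conformer (eclipsed): SH–tBu eclipsed, OCH3–H eclipsed, F–Et eclipsed; 14.2 + 6.7 + 9.7 = 30.6 kJ/mol.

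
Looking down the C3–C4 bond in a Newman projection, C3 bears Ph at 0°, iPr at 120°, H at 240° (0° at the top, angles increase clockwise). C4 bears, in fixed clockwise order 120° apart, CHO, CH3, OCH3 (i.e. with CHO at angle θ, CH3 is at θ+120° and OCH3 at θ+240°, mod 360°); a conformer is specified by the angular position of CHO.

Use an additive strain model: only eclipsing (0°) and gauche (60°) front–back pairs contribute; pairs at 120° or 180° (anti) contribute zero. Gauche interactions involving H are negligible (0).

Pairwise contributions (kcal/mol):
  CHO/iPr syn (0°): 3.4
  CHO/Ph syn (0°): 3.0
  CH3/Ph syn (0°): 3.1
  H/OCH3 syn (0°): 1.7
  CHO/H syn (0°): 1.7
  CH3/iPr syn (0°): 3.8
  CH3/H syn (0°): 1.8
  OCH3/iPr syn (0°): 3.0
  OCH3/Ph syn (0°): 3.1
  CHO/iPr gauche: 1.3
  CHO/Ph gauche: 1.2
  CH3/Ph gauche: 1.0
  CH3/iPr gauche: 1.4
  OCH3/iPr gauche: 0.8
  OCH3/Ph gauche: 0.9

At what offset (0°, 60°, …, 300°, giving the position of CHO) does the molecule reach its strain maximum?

CHO at 0° is eclipsed. Ph at 0° is eclipsed with CHO at 0° (3.0); iPr at 120° is eclipsed with CH3 at 120° (3.8); H at 240° is eclipsed with OCH3 at 240° (1.7). Total 8.5 kcal/mol.
CHO at 60° is staggered. Ph at 0° is gauche with CHO at 60° (1.2); Ph at 0° is gauche with OCH3 at 300° (0.9); iPr at 120° is gauche with CHO at 60° (1.3); iPr at 120° is gauche with CH3 at 180° (1.4). Total 4.8 kcal/mol.
CHO at 120° is eclipsed. Ph at 0° is eclipsed with OCH3 at 0° (3.1); iPr at 120° is eclipsed with CHO at 120° (3.4); H at 240° is eclipsed with CH3 at 240° (1.8). Total 8.3 kcal/mol.
CHO at 180° is staggered. Ph at 0° is gauche with CH3 at 300° (1.0); Ph at 0° is gauche with OCH3 at 60° (0.9); iPr at 120° is gauche with CHO at 180° (1.3); iPr at 120° is gauche with OCH3 at 60° (0.8). Total 4.0 kcal/mol.
CHO at 240° is eclipsed. Ph at 0° is eclipsed with CH3 at 0° (3.1); iPr at 120° is eclipsed with OCH3 at 120° (3.0); H at 240° is eclipsed with CHO at 240° (1.7). Total 7.8 kcal/mol.
CHO at 300° is staggered. Ph at 0° is gauche with CHO at 300° (1.2); Ph at 0° is gauche with CH3 at 60° (1.0); iPr at 120° is gauche with CH3 at 60° (1.4); iPr at 120° is gauche with OCH3 at 180° (0.8). Total 4.4 kcal/mol.
The maximum (8.5 kcal/mol) occurs with CHO at 0°.

0°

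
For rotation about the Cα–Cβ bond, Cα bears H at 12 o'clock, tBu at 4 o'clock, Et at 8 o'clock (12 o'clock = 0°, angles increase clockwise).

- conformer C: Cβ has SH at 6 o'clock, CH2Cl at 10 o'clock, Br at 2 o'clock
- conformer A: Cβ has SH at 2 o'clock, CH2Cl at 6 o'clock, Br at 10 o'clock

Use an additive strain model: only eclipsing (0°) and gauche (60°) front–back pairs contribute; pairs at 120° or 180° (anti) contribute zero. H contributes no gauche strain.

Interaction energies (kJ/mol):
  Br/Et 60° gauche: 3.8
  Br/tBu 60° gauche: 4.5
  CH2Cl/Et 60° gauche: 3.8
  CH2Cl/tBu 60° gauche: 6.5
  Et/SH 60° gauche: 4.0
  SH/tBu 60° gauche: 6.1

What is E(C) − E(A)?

-1.8 kJ/mol

C (staggered): tBu–SH gauche, tBu–Br gauche, Et–SH gauche, Et–CH2Cl gauche; 6.1 + 4.5 + 4.0 + 3.8 = 18.4 kJ/mol.
A (staggered): tBu–SH gauche, tBu–CH2Cl gauche, Et–CH2Cl gauche, Et–Br gauche; 6.1 + 6.5 + 3.8 + 3.8 = 20.2 kJ/mol.
E(C) − E(A) = 18.4 − 20.2 = -1.8 kJ/mol.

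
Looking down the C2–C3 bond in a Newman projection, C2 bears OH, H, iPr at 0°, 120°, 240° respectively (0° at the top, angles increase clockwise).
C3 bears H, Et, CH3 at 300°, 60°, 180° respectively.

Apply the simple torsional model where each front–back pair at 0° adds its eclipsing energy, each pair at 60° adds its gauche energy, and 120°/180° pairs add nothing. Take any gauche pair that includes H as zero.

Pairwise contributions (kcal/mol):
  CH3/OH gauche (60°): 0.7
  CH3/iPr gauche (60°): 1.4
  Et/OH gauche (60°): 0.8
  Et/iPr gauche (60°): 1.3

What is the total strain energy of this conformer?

2.2 kcal/mol

This conformer (staggered): OH–Et gauche, iPr–CH3 gauche; 0.8 + 1.4 = 2.2 kcal/mol.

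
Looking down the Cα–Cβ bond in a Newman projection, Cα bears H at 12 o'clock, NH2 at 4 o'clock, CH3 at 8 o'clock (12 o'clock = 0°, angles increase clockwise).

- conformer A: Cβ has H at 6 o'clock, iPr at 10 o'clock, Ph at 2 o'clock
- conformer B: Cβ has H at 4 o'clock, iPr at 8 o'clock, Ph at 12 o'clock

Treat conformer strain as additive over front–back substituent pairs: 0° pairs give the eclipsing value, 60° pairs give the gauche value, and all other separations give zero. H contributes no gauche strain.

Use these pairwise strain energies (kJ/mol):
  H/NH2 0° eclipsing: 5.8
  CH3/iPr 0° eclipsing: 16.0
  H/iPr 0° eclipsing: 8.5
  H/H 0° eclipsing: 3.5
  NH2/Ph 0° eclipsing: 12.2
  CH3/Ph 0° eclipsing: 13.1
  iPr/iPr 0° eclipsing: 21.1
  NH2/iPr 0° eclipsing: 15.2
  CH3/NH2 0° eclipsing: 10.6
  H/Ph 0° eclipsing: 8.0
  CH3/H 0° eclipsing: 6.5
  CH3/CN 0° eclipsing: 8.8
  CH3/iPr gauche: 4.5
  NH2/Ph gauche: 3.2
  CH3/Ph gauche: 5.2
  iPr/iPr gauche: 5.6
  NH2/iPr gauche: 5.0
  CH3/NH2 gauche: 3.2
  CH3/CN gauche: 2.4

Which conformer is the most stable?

A

A (staggered): NH2(120°)/Ph(60°) gauche 3.2; CH3(240°)/iPr(300°) gauche 4.5 → 7.7 kJ/mol.
B (eclipsed): H(0°)/Ph(0°) eclipsed 8.0; NH2(120°)/H(120°) eclipsed 5.8; CH3(240°)/iPr(240°) eclipsed 16.0 → 29.8 kJ/mol.
A has the lowest total (7.7 kJ/mol).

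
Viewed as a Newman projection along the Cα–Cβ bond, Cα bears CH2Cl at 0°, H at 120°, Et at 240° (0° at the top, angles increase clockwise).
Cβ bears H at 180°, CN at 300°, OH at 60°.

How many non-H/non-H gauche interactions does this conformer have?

Non-H gauche pairs: CH2Cl(0°)/CN(300°); CH2Cl(0°)/OH(60°); Et(240°)/CN(300°) — 3 interactions.

3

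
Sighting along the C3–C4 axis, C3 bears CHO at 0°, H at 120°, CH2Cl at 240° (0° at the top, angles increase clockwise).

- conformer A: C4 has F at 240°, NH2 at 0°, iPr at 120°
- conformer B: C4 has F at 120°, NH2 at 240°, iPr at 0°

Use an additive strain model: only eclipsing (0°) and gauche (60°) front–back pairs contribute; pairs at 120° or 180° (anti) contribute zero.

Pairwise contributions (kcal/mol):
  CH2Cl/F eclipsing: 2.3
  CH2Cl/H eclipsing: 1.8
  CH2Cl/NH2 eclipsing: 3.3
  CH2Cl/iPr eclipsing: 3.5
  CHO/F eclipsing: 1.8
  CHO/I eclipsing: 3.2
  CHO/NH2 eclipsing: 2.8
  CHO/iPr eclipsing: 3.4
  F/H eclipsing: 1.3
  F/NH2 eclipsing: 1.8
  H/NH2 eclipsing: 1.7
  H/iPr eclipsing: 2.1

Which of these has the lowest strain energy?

A (eclipsed): CHO(0°)/NH2(0°) eclipsed 2.8; H(120°)/iPr(120°) eclipsed 2.1; CH2Cl(240°)/F(240°) eclipsed 2.3 → 7.2 kcal/mol.
B (eclipsed): CHO(0°)/iPr(0°) eclipsed 3.4; H(120°)/F(120°) eclipsed 1.3; CH2Cl(240°)/NH2(240°) eclipsed 3.3 → 8.0 kcal/mol.
A has the lowest total (7.2 kcal/mol).

A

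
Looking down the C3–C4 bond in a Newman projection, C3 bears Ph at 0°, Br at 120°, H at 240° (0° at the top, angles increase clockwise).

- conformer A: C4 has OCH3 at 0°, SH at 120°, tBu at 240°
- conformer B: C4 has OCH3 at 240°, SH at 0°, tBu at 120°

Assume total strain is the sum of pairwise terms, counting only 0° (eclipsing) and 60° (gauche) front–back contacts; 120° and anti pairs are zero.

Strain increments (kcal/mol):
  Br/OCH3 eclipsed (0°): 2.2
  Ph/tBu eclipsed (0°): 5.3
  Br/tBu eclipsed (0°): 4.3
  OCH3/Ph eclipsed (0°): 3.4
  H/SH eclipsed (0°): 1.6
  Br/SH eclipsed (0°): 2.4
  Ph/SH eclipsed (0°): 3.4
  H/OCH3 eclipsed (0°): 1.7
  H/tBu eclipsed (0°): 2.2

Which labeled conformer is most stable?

A (eclipsed): Ph(0°)/OCH3(0°) eclipsed 3.4; Br(120°)/SH(120°) eclipsed 2.4; H(240°)/tBu(240°) eclipsed 2.2 → 8.0 kcal/mol.
B (eclipsed): Ph(0°)/SH(0°) eclipsed 3.4; Br(120°)/tBu(120°) eclipsed 4.3; H(240°)/OCH3(240°) eclipsed 1.7 → 9.4 kcal/mol.
A has the lowest total (8.0 kcal/mol).

A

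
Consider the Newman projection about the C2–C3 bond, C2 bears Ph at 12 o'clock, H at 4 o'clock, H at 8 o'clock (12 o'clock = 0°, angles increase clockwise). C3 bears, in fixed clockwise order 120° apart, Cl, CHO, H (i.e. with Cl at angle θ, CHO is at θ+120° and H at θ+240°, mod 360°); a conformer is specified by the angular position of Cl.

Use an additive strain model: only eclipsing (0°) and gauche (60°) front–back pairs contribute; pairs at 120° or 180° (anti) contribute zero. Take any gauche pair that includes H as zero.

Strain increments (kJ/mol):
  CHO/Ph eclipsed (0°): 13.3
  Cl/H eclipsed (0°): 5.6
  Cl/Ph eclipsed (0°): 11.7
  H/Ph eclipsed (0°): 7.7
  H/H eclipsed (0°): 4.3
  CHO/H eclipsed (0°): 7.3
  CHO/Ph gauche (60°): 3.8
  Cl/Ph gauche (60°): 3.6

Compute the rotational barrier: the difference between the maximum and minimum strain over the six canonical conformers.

Cl at 0° is eclipsed. Ph at 0° is eclipsed with Cl at 0° (11.7); H at 120° is eclipsed with CHO at 120° (7.3); H at 240° is eclipsed with H at 240° (4.3). Total 23.3 kJ/mol.
Cl at 60° is staggered. Ph at 0° is gauche with Cl at 60° (3.6). Total 3.6 kJ/mol.
Cl at 120° is eclipsed. Ph at 0° is eclipsed with H at 0° (7.7); H at 120° is eclipsed with Cl at 120° (5.6); H at 240° is eclipsed with CHO at 240° (7.3). Total 20.6 kJ/mol.
Cl at 180° is staggered. Ph at 0° is gauche with CHO at 300° (3.8). Total 3.8 kJ/mol.
Cl at 240° is eclipsed. Ph at 0° is eclipsed with CHO at 0° (13.3); H at 120° is eclipsed with H at 120° (4.3); H at 240° is eclipsed with Cl at 240° (5.6). Total 23.2 kJ/mol.
Cl at 300° is staggered. Ph at 0° is gauche with Cl at 300° (3.6); Ph at 0° is gauche with CHO at 60° (3.8). Total 7.4 kJ/mol.
Max at 0° (23.3 kJ/mol), min at 60° (3.6 kJ/mol); barrier = 19.7 kJ/mol.

19.7 kJ/mol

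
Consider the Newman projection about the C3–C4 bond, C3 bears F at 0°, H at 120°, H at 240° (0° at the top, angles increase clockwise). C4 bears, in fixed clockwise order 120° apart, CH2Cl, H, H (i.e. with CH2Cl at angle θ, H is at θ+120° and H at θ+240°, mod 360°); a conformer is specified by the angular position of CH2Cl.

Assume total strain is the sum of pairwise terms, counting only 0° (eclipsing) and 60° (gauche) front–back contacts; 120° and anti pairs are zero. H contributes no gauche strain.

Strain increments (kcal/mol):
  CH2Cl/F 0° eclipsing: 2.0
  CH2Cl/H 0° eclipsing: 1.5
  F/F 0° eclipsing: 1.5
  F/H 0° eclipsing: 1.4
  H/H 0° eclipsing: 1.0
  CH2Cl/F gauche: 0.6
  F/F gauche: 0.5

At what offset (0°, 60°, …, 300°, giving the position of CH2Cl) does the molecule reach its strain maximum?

CH2Cl at 0° (eclipsed): F(0°)/CH2Cl(0°) eclipsed 2.0; H(120°)/H(120°) eclipsed 1.0; H(240°)/H(240°) eclipsed 1.0 → 4.0 kcal/mol.
CH2Cl at 60° (staggered): F(0°)/CH2Cl(60°) gauche 0.6 → 0.6 kcal/mol.
CH2Cl at 120° (eclipsed): F(0°)/H(0°) eclipsed 1.4; H(120°)/CH2Cl(120°) eclipsed 1.5; H(240°)/H(240°) eclipsed 1.0 → 3.9 kcal/mol.
CH2Cl at 180° (staggered): no non-H gauche contacts → 0.0 kcal/mol.
CH2Cl at 240° (eclipsed): F(0°)/H(0°) eclipsed 1.4; H(120°)/H(120°) eclipsed 1.0; H(240°)/CH2Cl(240°) eclipsed 1.5 → 3.9 kcal/mol.
CH2Cl at 300° (staggered): F(0°)/CH2Cl(300°) gauche 0.6 → 0.6 kcal/mol.
The maximum (4.0 kcal/mol) occurs with CH2Cl at 0°.

0°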